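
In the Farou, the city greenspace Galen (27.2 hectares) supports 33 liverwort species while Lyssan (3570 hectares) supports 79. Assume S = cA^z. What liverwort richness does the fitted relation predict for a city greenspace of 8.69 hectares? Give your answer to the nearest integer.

27

z = ln(79/33) / ln(3570/27.2) = 0.8729 / 4.8771 = 0.1790
c = 33 / 27.2^0.1790 = 33 / 1.806 = 18.27
S₃ = 18.27 × 8.69^0.1790 = 18.27 × 1.473 ≈ 26.9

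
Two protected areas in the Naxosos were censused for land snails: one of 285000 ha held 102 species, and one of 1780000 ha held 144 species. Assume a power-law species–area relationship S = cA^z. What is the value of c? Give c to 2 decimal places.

z = ln(S₂/S₁) / ln(A₂/A₁) = ln(144/102) / ln(1780000/285000) = 0.3448 / 1.8319 = 0.1882
c = S₁ / A₁^z = 102 / 285000^0.1882 = 102 / 10.64 = 9.589

9.59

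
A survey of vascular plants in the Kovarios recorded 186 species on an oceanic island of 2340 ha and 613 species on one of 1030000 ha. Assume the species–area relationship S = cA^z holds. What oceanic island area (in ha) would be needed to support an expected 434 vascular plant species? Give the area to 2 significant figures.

z = ln(613/186) / ln(1030000/2340) = 1.1926 / 6.0872 = 0.1959
c = 186 / 2340^0.1959 = 186 / 4.572 = 40.68
A = (434/40.68)^(1/0.1959) ⇒ ln A = ln(10.67)/0.1959 = 12.0825
A = e^12.0825 ≈ 176759 ha

180000 ha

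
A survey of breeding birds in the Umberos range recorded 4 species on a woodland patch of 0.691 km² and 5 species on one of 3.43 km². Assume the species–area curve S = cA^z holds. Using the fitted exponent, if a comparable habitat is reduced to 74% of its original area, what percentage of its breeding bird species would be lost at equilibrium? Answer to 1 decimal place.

z = ln(5/4) / ln(3.43/0.691) = 0.2231 / 1.6022 = 0.1393
S_new/S_old = (A_new/A_old)^z = 0.74^0.1393 = exp(0.1393 × -0.3011) = 0.9589
Fraction lost = 1 − 0.9589 = 0.04107

4.1%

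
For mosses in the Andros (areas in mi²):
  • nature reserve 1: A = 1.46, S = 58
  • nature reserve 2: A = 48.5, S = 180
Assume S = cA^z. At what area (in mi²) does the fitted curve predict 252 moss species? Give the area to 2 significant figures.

z = ln(180/58) / ln(48.5/1.46) = 1.1325 / 3.5031 = 0.3233
c = 58 / 1.46^0.3233 = 58 / 1.13 = 51.32
A = (252/51.32)^(1/0.3233) ⇒ ln A = ln(4.91)/0.3233 = 4.9224
A = e^4.9224 ≈ 137.3 mi²

140 mi²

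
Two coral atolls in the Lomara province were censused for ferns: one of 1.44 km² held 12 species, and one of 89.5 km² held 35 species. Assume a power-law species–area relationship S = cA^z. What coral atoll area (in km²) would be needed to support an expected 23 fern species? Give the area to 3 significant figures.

17.7 km²

z = ln(35/12) / ln(89.5/1.44) = 1.0704 / 4.1296 = 0.2592
c = 12 / 1.44^0.2592 = 12 / 1.099 = 10.92
A = (23/10.92)^(1/0.2592) ⇒ ln A = ln(2.107)/0.2592 = 2.8745
A = e^2.8745 ≈ 17.72 km²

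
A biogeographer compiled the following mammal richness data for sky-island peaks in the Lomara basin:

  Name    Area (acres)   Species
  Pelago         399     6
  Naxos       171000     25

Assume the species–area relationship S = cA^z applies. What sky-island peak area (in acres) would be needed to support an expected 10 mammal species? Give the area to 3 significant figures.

3490 acres

z = ln(25/6) / ln(171000/399) = 1.4271 / 6.0605 = 0.2355
c = 6 / 399^0.2355 = 6 / 4.097 = 1.464
A = (10/1.464)^(1/0.2355) ⇒ ln A = ln(6.829)/0.2355 = 8.1583
A = e^8.1583 ≈ 3492 acres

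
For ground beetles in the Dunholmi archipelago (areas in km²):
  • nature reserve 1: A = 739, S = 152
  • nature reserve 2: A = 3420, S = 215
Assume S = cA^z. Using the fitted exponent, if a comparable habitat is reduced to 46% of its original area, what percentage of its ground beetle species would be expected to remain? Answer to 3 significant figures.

z = ln(215/152) / ln(3420/739) = 0.3468 / 1.5321 = 0.2263
S_new/S_old = (A_new/A_old)^z = 0.46^0.2263 = exp(0.2263 × -0.7765) = 0.8388

83.9%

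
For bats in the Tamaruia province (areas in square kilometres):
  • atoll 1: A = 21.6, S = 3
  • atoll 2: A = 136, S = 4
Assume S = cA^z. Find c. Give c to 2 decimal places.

1.86

z = ln(S₂/S₁) / ln(A₂/A₁) = ln(4/3) / ln(136/21.6) = 0.2877 / 1.8400 = 0.1564
c = S₁ / A₁^z = 3 / 21.6^0.1564 = 3 / 1.617 = 1.856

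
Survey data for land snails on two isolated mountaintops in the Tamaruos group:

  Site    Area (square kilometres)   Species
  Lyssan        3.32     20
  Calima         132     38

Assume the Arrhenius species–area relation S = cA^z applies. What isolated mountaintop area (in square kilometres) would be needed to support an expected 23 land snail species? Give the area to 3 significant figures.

z = ln(38/20) / ln(132/3.32) = 0.6419 / 3.6828 = 0.1743
c = 20 / 3.32^0.1743 = 20 / 1.233 = 16.23
A = (23/16.23)^(1/0.1743) ⇒ ln A = ln(1.417)/0.1743 = 2.0019
A = e^2.0019 ≈ 7.403 square kilometres

7.40 square kilometres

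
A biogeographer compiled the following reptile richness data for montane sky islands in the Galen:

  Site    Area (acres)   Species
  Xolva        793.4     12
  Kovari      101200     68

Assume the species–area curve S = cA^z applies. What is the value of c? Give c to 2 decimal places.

z = ln(S₂/S₁) / ln(A₂/A₁) = ln(68/12) / ln(101200/793.4) = 1.7346 / 4.8485 = 0.3578
c = S₁ / A₁^z = 12 / 793.4^0.3578 = 12 / 10.9 = 1.101

1.10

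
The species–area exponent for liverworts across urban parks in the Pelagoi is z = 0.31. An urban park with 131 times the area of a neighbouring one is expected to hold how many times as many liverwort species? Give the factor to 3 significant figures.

S₂/S₁ = (A₂/A₁)^z = 131^0.31
ln(S₂/S₁) = 0.31 × ln 131 = 0.31 × 4.8752 = 1.5113
S₂/S₁ = e^1.5113 ≈ 4.533

4.53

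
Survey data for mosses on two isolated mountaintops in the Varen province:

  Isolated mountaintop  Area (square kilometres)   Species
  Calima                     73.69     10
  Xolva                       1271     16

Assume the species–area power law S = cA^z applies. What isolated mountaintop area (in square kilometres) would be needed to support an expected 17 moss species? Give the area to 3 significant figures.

z = ln(16/10) / ln(1271/73.69) = 0.4700 / 2.8477 = 0.1650
c = 10 / 73.69^0.1650 = 10 / 2.033 = 4.918
A = (17/4.918)^(1/0.1650) ⇒ ln A = ln(3.457)/0.1650 = 7.5149
A = e^7.5149 ≈ 1835 square kilometres

1840 square kilometres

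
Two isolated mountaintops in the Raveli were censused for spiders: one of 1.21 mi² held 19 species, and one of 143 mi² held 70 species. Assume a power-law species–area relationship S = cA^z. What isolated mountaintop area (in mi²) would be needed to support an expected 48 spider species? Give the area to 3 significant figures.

35.9 mi²

z = ln(70/19) / ln(143/1.21) = 1.3041 / 4.7722 = 0.2733
c = 19 / 1.21^0.2733 = 19 / 1.053 = 18.04
A = (48/18.04)^(1/0.2733) ⇒ ln A = ln(2.661)/0.2733 = 3.5821
A = e^3.5821 ≈ 35.95 mi²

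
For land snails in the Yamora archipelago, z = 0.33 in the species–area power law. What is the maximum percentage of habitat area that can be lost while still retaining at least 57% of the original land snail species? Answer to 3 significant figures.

81.8%

Need (A_new/A_old)^0.33 = 0.57, so A_new/A_old = 0.57^(1/0.33) = 0.57^3.03
ln(A_new/A_old) = ln 0.57 / 0.33 = -0.5621 / 0.33 = -1.7034
A_new/A_old = e^-1.7034 ≈ 0.1821
Fraction that can be lost = 1 − 0.1821 = 0.8179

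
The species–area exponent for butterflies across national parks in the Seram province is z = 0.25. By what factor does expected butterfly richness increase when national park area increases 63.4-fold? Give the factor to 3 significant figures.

S₂/S₁ = (A₂/A₁)^z = 63.4^0.25
ln(S₂/S₁) = 0.25 × ln 63.4 = 0.25 × 4.1495 = 1.0374
S₂/S₁ = e^1.0374 ≈ 2.822

2.82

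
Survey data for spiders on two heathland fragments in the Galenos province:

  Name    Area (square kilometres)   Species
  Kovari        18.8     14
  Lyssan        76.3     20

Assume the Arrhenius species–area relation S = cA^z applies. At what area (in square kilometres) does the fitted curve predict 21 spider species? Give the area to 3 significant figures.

92.4 square kilometres

z = ln(20/14) / ln(76.3/18.8) = 0.3567 / 1.4008 = 0.2546
c = 14 / 18.8^0.2546 = 14 / 2.111 = 6.633
A = (21/6.633)^(1/0.2546) ⇒ ln A = ln(3.166)/0.2546 = 4.5263
A = e^4.5263 ≈ 92.42 square kilometres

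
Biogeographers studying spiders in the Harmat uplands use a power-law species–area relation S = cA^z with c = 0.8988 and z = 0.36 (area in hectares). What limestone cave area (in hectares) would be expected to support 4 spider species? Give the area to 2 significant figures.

4 = 0.8988 × A^0.36  ⇒  A^0.36 = 4/0.8988 = 4.45
ln A = ln(4.45) / 0.36 = 1.4930 / 0.36 = 4.1472
A = e^4.1472 ≈ 63.26 hectares

63 hectares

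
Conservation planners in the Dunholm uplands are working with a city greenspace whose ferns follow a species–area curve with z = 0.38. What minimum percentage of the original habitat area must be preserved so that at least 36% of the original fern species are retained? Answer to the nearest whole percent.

7%

Need (A_new/A_old)^0.38 = 0.36, so A_new/A_old = 0.36^(1/0.38) = 0.36^2.632
ln(A_new/A_old) = ln 0.36 / 0.38 = -1.0217 / 0.38 = -2.6886
A_new/A_old = e^-2.6886 ≈ 0.06798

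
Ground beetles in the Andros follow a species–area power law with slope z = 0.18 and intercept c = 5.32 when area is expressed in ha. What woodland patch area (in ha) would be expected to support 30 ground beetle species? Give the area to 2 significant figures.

15000 ha

30 = 5.32 × A^0.18  ⇒  A^0.18 = 30/5.32 = 5.639
ln A = ln(5.639) / 0.18 = 1.7297 / 0.18 = 9.6096
A = e^9.6096 ≈ 14907 ha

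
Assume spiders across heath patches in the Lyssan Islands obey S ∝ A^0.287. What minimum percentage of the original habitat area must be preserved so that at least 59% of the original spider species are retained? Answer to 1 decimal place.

15.9%

Need (A_new/A_old)^0.287 = 0.59, so A_new/A_old = 0.59^(1/0.287) = 0.59^3.484
ln(A_new/A_old) = ln 0.59 / 0.287 = -0.5276 / 0.287 = -1.8384
A_new/A_old = e^-1.8384 ≈ 0.1591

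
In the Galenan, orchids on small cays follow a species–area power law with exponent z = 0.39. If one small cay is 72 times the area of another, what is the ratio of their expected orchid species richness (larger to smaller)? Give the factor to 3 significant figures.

5.30

S₂/S₁ = (A₂/A₁)^z = 72^0.39
ln(S₂/S₁) = 0.39 × ln 72 = 0.39 × 4.2767 = 1.6679
S₂/S₁ = e^1.6679 ≈ 5.301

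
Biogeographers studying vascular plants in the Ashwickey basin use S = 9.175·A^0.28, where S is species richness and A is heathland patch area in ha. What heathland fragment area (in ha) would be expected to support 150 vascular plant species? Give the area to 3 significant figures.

150 = 9.175 × A^0.28  ⇒  A^0.28 = 150/9.175 = 16.35
ln A = ln(16.35) / 0.28 = 2.7942 / 0.28 = 9.9791
A = e^9.9791 ≈ 21571 ha

21600 ha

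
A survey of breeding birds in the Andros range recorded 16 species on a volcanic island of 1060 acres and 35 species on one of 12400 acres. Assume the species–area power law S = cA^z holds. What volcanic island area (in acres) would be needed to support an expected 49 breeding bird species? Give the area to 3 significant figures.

z = ln(35/16) / ln(12400/1060) = 0.7828 / 2.4594 = 0.3183
c = 16 / 1060^0.3183 = 16 / 9.18 = 1.743
A = (49/1.743)^(1/0.3183) ⇒ ln A = ln(28.11)/0.3183 = 10.4826
A = e^10.4826 ≈ 35691 acres

35700 acres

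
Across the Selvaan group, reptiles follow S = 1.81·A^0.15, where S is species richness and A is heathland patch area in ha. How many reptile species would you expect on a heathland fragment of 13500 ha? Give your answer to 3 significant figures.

7.54

S = 1.81 × 13500^0.15
ln S = ln 1.81 + 0.15 × ln 13500 = 0.5933 + 0.15 × 9.5104 = 2.0199
S = e^2.0199 ≈ 7.538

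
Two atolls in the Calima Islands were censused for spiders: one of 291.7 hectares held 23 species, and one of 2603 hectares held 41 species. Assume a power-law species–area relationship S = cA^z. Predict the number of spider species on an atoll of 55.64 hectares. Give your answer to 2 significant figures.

z = ln(41/23) / ln(2603/291.7) = 0.5781 / 2.1887 = 0.2641
c = 23 / 291.7^0.2641 = 23 / 4.478 = 5.137
S₃ = 5.137 × 55.64^0.2641 = 5.137 × 2.891 ≈ 14.85

15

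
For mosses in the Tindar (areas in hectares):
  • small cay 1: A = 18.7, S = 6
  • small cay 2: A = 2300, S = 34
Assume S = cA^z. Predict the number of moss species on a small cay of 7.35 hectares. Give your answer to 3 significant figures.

4.29

z = ln(34/6) / ln(2300/18.7) = 1.7346 / 4.8121 = 0.3605
c = 6 / 18.7^0.3605 = 6 / 2.874 = 2.088
S₃ = 2.088 × 7.35^0.3605 = 2.088 × 2.052 ≈ 4.285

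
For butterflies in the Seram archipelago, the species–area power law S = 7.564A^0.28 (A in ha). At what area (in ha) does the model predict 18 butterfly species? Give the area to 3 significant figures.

18 = 7.564 × A^0.28  ⇒  A^0.28 = 18/7.564 = 2.38
ln A = ln(2.38) / 0.28 = 0.8670 / 0.28 = 3.0963
A = e^3.0963 ≈ 22.12 ha

22.1 ha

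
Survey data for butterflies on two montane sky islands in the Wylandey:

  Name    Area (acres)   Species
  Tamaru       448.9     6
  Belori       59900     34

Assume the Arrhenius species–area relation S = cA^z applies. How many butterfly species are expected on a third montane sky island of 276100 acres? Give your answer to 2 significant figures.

58

z = ln(34/6) / ln(59900/448.9) = 1.7346 / 4.8936 = 0.3545
c = 6 / 448.9^0.3545 = 6 / 8.711 = 0.6888
S₃ = 0.6888 × 276100^0.3545 = 0.6888 × 84.85 ≈ 58.44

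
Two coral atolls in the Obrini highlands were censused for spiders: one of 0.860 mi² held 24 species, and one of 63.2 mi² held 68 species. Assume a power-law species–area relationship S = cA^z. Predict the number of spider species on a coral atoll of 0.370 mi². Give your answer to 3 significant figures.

19.6

z = ln(68/24) / ln(63.2/0.86) = 1.0415 / 4.2971 = 0.2424
c = 24 / 0.86^0.2424 = 24 / 0.9641 = 24.89
S₃ = 24.89 × 0.37^0.2424 = 24.89 × 0.7859 ≈ 19.56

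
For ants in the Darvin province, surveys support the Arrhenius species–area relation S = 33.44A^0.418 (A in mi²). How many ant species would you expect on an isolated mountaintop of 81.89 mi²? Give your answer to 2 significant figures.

210

S = 33.44 × 81.89^0.418
ln S = ln 33.44 + 0.418 × ln 81.89 = 3.5098 + 0.418 × 4.4054 = 5.3512
S = e^5.3512 ≈ 210.9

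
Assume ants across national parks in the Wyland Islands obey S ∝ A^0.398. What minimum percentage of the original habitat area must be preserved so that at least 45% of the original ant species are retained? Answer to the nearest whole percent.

13%

Need (A_new/A_old)^0.398 = 0.45, so A_new/A_old = 0.45^(1/0.398) = 0.45^2.513
ln(A_new/A_old) = ln 0.45 / 0.398 = -0.7985 / 0.398 = -2.0063
A_new/A_old = e^-2.0063 ≈ 0.1345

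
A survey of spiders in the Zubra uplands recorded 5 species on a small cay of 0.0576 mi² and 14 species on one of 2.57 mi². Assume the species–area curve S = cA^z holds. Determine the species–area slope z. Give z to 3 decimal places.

Taking logs: ln S = ln c + z ln A, so z = (ln S₂ − ln S₁)/(ln A₂ − ln A₁).
z = ln(14/5) / ln(2.57/0.0576) = ln(2.8) / ln(44.62) = 1.0296 / 3.7981 = 0.2711

0.271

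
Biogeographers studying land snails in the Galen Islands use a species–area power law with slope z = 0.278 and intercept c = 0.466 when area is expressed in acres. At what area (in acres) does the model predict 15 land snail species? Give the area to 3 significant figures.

15 = 0.466 × A^0.278  ⇒  A^0.278 = 15/0.466 = 32.19
ln A = ln(32.19) / 0.278 = 3.4716 / 0.278 = 12.4878
A = e^12.4878 ≈ 265094 acres

265000 acres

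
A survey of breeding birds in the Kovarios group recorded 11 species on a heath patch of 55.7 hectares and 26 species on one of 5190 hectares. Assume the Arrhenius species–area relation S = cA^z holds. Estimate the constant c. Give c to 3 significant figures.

5.13

z = ln(S₂/S₁) / ln(A₂/A₁) = ln(26/11) / ln(5190/55.7) = 0.8602 / 4.5345 = 0.1897
c = S₁ / A₁^z = 11 / 55.7^0.1897 = 11 / 2.144 = 5.131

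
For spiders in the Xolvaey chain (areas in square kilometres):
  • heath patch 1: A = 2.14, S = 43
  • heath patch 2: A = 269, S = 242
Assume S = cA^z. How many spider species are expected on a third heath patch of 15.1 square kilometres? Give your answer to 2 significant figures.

z = ln(242/43) / ln(269/2.14) = 1.7277 / 4.8339 = 0.3574
c = 43 / 2.14^0.3574 = 43 / 1.312 = 32.76
S₃ = 32.76 × 15.1^0.3574 = 32.76 × 2.639 ≈ 86.45

86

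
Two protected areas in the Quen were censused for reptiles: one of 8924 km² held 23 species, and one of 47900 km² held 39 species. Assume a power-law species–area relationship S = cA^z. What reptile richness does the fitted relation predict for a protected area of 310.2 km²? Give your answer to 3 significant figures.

8.00

z = ln(39/23) / ln(47900/8924) = 0.5281 / 1.6804 = 0.3143
c = 23 / 8924^0.3143 = 23 / 17.44 = 1.319
S₃ = 1.319 × 310.2^0.3143 = 1.319 × 6.068 ≈ 8.003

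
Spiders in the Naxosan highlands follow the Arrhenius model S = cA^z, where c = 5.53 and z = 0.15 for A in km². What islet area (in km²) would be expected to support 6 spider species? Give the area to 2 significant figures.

6 = 5.53 × A^0.15  ⇒  A^0.15 = 6/5.53 = 1.085
ln A = ln(1.085) / 0.15 = 0.0816 / 0.15 = 0.5438
A = e^0.5438 ≈ 1.723 km²

1.7 km²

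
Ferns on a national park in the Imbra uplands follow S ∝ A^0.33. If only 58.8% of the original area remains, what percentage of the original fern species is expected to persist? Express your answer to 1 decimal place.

83.9%

S_new/S_old = (A_new/A_old)^z = 0.588^0.33
= exp(0.33 × ln 0.588) = exp(0.33 × -0.5310) = exp(-0.1752) ≈ 0.8393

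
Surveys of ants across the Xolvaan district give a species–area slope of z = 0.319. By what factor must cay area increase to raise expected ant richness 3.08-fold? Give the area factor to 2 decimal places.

34.00

(A₂/A₁)^0.319 = 3.08, so A₂/A₁ = 3.08^(1/0.319) = 3.08^3.135
ln(A₂/A₁) = ln 3.08 / 0.319 = 1.1249 / 0.319 = 3.5264
A₂/A₁ = e^3.5264 ≈ 34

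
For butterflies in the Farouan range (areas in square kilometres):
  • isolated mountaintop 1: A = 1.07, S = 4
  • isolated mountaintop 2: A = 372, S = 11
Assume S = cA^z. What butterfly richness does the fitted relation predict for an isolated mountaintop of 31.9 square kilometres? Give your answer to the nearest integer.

z = ln(11/4) / ln(372/1.07) = 1.0116 / 5.8512 = 0.1729
c = 4 / 1.07^0.1729 = 4 / 1.012 = 3.953
S₃ = 3.953 × 31.9^0.1729 = 3.953 × 1.82 ≈ 7.194

7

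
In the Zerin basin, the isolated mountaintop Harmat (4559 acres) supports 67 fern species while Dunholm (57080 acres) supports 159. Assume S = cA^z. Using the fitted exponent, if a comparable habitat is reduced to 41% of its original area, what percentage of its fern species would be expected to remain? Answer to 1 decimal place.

z = ln(159/67) / ln(57080/4559) = 0.8642 / 2.5274 = 0.3419
S_new/S_old = (A_new/A_old)^z = 0.41^0.3419 = exp(0.3419 × -0.8916) = 0.7372

73.7%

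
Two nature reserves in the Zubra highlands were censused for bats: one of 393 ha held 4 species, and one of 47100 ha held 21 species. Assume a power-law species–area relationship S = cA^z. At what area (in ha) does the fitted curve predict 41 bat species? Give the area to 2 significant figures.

320000 ha

z = ln(21/4) / ln(47100/393) = 1.6582 / 4.7862 = 0.3465
c = 4 / 393^0.3465 = 4 / 7.922 = 0.5049
A = (41/0.5049)^(1/0.3465) ⇒ ln A = ln(81.2)/0.3465 = 12.6911
A = e^12.6911 ≈ 324856 ha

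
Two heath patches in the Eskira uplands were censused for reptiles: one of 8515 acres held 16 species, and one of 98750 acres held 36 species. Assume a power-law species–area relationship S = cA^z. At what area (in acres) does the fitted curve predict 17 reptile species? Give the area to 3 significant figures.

10200 acres

z = ln(36/16) / ln(98750/8515) = 0.8109 / 2.4508 = 0.3309
c = 16 / 8515^0.3309 = 16 / 19.97 = 0.8011
A = (17/0.8011)^(1/0.3309) ⇒ ln A = ln(21.22)/0.3309 = 9.2328
A = e^9.2328 ≈ 10227 acres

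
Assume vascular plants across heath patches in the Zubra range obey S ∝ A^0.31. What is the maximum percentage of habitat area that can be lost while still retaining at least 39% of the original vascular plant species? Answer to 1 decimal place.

Need (A_new/A_old)^0.31 = 0.39, so A_new/A_old = 0.39^(1/0.31) = 0.39^3.226
ln(A_new/A_old) = ln 0.39 / 0.31 = -0.9416 / 0.31 = -3.0374
A_new/A_old = e^-3.0374 ≈ 0.04796
Fraction that can be lost = 1 − 0.04796 = 0.952

95.2%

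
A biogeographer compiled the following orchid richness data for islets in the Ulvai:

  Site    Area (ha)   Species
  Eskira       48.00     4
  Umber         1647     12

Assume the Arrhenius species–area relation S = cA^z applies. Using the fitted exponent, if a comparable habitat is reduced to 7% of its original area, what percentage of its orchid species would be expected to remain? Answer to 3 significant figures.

43.8%

z = ln(12/4) / ln(1647/48) = 1.0986 / 3.5355 = 0.3107
S_new/S_old = (A_new/A_old)^z = 0.07^0.3107 = exp(0.3107 × -2.6593) = 0.4377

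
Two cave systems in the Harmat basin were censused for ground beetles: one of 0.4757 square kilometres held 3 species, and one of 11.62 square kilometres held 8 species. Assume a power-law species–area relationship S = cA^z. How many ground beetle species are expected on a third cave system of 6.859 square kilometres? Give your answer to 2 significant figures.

6.8

z = ln(8/3) / ln(11.62/0.4757) = 0.9808 / 3.1957 = 0.3069
c = 3 / 0.4757^0.3069 = 3 / 0.7961 = 3.768
S₃ = 3.768 × 6.859^0.3069 = 3.768 × 1.806 ≈ 6.805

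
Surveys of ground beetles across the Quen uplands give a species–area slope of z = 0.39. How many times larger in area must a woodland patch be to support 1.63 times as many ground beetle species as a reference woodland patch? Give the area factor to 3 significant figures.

3.50

(A₂/A₁)^0.39 = 1.63, so A₂/A₁ = 1.63^(1/0.39) = 1.63^2.564
ln(A₂/A₁) = ln 1.63 / 0.39 = 0.4886 / 0.39 = 1.2528
A₂/A₁ = e^1.2528 ≈ 3.5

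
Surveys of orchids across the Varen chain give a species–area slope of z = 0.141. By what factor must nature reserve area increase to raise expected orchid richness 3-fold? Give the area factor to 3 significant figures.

(A₂/A₁)^0.141 = 3, so A₂/A₁ = 3^(1/0.141) = 3^7.092
ln(A₂/A₁) = ln 3 / 0.141 = 1.0986 / 0.141 = 7.7916
A₂/A₁ = e^7.7916 ≈ 2420

2420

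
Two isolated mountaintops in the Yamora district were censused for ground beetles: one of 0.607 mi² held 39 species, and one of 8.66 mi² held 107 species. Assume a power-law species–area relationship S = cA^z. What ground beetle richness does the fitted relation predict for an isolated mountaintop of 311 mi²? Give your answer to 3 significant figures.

z = ln(107/39) / ln(8.66/0.607) = 1.0093 / 2.6579 = 0.3797
c = 39 / 0.607^0.3797 = 39 / 0.8273 = 47.14
S₃ = 47.14 × 311^0.3797 = 47.14 × 8.842 ≈ 416.8

417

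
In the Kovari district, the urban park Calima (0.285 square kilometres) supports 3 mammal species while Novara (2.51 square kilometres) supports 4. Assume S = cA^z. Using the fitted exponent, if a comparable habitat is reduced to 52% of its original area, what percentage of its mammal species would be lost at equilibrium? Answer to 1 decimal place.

8.3%

z = ln(4/3) / ln(2.51/0.285) = 0.2877 / 2.1755 = 0.1322
S_new/S_old = (A_new/A_old)^z = 0.52^0.1322 = exp(0.1322 × -0.6539) = 0.9172
Fraction lost = 1 − 0.9172 = 0.08284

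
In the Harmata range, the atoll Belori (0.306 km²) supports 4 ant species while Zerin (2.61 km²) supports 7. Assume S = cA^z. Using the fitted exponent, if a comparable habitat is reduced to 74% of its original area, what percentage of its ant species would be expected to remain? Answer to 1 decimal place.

z = ln(7/4) / ln(2.61/0.306) = 0.5596 / 2.1435 = 0.2611
S_new/S_old = (A_new/A_old)^z = 0.74^0.2611 = exp(0.2611 × -0.3011) = 0.9244

92.4%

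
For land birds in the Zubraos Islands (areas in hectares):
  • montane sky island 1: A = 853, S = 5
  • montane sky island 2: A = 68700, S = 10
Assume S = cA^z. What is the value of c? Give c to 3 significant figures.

z = ln(S₂/S₁) / ln(A₂/A₁) = ln(10/5) / ln(68700/853) = 0.6931 / 4.3887 = 0.1579
c = S₁ / A₁^z = 5 / 853^0.1579 = 5 / 2.903 = 1.722

1.72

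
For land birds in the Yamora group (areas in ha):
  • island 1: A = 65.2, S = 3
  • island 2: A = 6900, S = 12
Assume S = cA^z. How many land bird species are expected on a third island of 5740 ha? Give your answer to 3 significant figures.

11.4

z = ln(12/3) / ln(6900/65.2) = 1.3863 / 4.6618 = 0.2974
c = 3 / 65.2^0.2974 = 3 / 3.463 = 0.8662
S₃ = 0.8662 × 5740^0.2974 = 0.8662 × 13.12 ≈ 11.36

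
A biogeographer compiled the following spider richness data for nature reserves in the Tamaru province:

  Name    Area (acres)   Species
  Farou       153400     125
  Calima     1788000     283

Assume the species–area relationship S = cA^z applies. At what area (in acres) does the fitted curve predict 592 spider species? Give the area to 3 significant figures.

z = ln(283/125) / ln(1788000/153400) = 0.8171 / 2.4558 = 0.3327
c = 125 / 153400^0.3327 = 125 / 53.15 = 2.352
A = (592/2.352)^(1/0.3327) ⇒ ln A = ln(251.7)/0.3327 = 16.6148
A = e^16.6148 ≈ 16432404 acres

16400000 acres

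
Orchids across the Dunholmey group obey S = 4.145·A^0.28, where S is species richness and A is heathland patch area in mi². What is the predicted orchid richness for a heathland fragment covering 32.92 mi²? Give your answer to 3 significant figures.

S = 4.145 × 32.92^0.28 = 4.145 × 2.66 ≈ 11.03

11.0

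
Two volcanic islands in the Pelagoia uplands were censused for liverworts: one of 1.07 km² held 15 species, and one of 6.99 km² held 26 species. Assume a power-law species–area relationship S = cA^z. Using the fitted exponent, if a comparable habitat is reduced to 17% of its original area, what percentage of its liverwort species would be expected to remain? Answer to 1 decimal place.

z = ln(26/15) / ln(6.99/1.07) = 0.5500 / 1.8768 = 0.2931
S_new/S_old = (A_new/A_old)^z = 0.17^0.2931 = exp(0.2931 × -1.7720) = 0.5949

59.5%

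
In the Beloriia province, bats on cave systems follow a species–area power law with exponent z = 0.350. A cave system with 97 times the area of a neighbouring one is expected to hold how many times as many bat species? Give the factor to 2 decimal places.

4.96

S₂/S₁ = (A₂/A₁)^z = 97^0.35
ln(S₂/S₁) = 0.35 × ln 97 = 0.35 × 4.5747 = 1.6011
S₂/S₁ = e^1.6011 ≈ 4.959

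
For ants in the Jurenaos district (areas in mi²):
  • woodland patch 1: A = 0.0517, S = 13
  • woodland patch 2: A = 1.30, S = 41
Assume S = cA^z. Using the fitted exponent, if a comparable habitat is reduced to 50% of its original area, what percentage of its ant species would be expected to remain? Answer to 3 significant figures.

z = ln(41/13) / ln(1.3/0.0517) = 1.1486 / 3.2247 = 0.3562
S_new/S_old = (A_new/A_old)^z = 0.5^0.3562 = exp(0.3562 × -0.6931) = 0.7812

78.1%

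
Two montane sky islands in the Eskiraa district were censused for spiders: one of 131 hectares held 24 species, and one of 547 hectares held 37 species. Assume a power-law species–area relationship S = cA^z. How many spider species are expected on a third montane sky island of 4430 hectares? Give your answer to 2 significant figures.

z = ln(37/24) / ln(547/131) = 0.4329 / 1.4293 = 0.3029
c = 24 / 131^0.3029 = 24 / 4.378 = 5.482
S₃ = 5.482 × 4430^0.3029 = 5.482 × 12.72 ≈ 69.71

70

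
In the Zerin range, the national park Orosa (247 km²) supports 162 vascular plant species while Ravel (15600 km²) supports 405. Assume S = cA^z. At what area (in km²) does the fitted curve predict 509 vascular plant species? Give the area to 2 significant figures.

44000 km²

z = ln(405/162) / ln(15600/247) = 0.9163 / 4.1456 = 0.2210
c = 162 / 247^0.2210 = 162 / 3.379 = 47.94
A = (509/47.94)^(1/0.2210) ⇒ ln A = ln(10.62)/0.2210 = 10.6891
A = e^10.6891 ≈ 43876 km²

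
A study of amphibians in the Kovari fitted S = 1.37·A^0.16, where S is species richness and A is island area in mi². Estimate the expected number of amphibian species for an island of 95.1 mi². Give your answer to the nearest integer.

3

S = 1.37 × 95.1^0.16
ln S = ln 1.37 + 0.16 × ln 95.1 = 0.3148 + 0.16 × 4.5549 = 1.0436
S = e^1.0436 ≈ 2.839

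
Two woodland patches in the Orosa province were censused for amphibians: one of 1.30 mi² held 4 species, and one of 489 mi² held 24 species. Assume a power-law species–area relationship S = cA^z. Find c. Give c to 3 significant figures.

3.70

z = ln(S₂/S₁) / ln(A₂/A₁) = ln(24/4) / ln(489/1.3) = 1.7918 / 5.9300 = 0.3022
c = S₁ / A₁^z = 4 / 1.3^0.3022 = 4 / 1.083 = 3.695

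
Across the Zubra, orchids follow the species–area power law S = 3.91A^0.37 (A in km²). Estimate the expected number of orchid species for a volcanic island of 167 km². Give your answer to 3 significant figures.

26.0

S = 3.91 × 167^0.37 = 3.91 × 6.644 ≈ 25.98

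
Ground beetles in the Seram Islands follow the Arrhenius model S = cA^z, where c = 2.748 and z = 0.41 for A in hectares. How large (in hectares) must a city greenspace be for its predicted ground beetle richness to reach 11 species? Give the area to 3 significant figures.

11 = 2.748 × A^0.41  ⇒  A^0.41 = 11/2.748 = 4.003
ln A = ln(4.003) / 0.41 = 1.3870 / 0.41 = 3.3830
A = e^3.3830 ≈ 29.46 hectares

29.5 hectares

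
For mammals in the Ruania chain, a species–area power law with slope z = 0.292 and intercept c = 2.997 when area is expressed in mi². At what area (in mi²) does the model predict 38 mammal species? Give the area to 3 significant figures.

5990 mi²

38 = 2.997 × A^0.292  ⇒  A^0.292 = 38/2.997 = 12.68
ln A = ln(12.68) / 0.292 = 2.5400 / 0.292 = 8.6985
A = e^8.6985 ≈ 5994 mi²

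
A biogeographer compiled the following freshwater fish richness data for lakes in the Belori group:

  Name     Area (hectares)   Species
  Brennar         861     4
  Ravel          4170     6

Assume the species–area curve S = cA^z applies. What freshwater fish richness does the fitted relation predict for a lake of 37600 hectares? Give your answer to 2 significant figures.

z = ln(6/4) / ln(4170/861) = 0.4055 / 1.5776 = 0.2570
c = 4 / 861^0.2570 = 4 / 5.68 = 0.7042
S₃ = 0.7042 × 37600^0.2570 = 0.7042 × 14.99 ≈ 10.56

11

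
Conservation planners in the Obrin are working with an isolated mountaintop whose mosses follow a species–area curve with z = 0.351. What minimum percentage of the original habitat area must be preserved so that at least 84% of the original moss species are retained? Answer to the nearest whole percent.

61%

Need (A_new/A_old)^0.351 = 0.84, so A_new/A_old = 0.84^(1/0.351) = 0.84^2.849
ln(A_new/A_old) = ln 0.84 / 0.351 = -0.1744 / 0.351 = -0.4967
A_new/A_old = e^-0.4967 ≈ 0.6085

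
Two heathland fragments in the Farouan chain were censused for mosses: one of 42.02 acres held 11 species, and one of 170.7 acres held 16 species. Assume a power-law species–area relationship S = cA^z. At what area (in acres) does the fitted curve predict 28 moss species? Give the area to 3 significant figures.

z = ln(16/11) / ln(170.7/42.02) = 0.3747 / 1.4018 = 0.2673
c = 11 / 42.02^0.2673 = 11 / 2.716 = 4.05
A = (28/4.05)^(1/0.2673) ⇒ ln A = ln(6.914)/0.2673 = 7.2335
A = e^7.2335 ≈ 1385 acres

1390 acres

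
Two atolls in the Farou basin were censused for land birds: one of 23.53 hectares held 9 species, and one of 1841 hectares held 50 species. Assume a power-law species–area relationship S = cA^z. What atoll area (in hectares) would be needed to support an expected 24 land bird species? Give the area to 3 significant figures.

z = ln(50/9) / ln(1841/23.53) = 1.7148 / 4.3598 = 0.3933
c = 9 / 23.53^0.3933 = 9 / 3.463 = 2.599
A = (24/2.599)^(1/0.3933) ⇒ ln A = ln(9.235)/0.3933 = 5.6520
A = e^5.6520 ≈ 284.9 hectares

285 hectares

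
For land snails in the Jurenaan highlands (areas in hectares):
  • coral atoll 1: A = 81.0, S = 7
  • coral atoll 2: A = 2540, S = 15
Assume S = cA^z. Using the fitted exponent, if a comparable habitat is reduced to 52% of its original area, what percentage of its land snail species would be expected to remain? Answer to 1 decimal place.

86.5%

z = ln(15/7) / ln(2540/81) = 0.7621 / 3.4455 = 0.2212
S_new/S_old = (A_new/A_old)^z = 0.52^0.2212 = exp(0.2212 × -0.6539) = 0.8653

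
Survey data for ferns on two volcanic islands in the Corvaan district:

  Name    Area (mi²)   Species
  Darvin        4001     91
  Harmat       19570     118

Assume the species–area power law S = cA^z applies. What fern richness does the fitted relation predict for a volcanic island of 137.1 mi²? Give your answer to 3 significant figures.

52.4

z = ln(118/91) / ln(19570/4001) = 0.2598 / 1.5875 = 0.1637
c = 91 / 4001^0.1637 = 91 / 3.887 = 23.41
S₃ = 23.41 × 137.1^0.1637 = 23.41 × 2.238 ≈ 52.39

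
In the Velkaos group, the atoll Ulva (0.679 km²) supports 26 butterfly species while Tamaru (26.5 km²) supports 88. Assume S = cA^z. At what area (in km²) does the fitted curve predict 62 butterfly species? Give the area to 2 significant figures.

z = ln(88/26) / ln(26.5/0.679) = 1.2192 / 3.6643 = 0.3327
c = 26 / 0.679^0.3327 = 26 / 0.8791 = 29.57
A = (62/29.57)^(1/0.3327) ⇒ ln A = ln(2.096)/0.3327 = 2.2247
A = e^2.2247 ≈ 9.25 km²

9.3 km²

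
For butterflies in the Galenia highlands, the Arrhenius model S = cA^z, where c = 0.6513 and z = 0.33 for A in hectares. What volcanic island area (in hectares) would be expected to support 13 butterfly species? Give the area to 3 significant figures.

8710 hectares

13 = 0.6513 × A^0.33  ⇒  A^0.33 = 13/0.6513 = 19.96
ln A = ln(19.96) / 0.33 = 2.9937 / 0.33 = 9.0719
A = e^9.0719 ≈ 8707 hectares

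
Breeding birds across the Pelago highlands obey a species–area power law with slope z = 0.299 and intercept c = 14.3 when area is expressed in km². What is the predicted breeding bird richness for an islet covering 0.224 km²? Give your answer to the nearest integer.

9

S = 14.3 × 0.224^0.299
ln S = ln 14.3 + 0.299 × ln 0.224 = 2.6603 + 0.299 × -1.4961 = 2.2129
S = e^2.2129 ≈ 9.142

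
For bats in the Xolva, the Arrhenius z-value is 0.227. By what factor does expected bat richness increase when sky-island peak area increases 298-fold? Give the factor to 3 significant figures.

3.64

S₂/S₁ = (A₂/A₁)^z = 298^0.227
ln(S₂/S₁) = 0.227 × ln 298 = 0.227 × 5.6971 = 1.2932
S₂/S₁ = e^1.2932 ≈ 3.645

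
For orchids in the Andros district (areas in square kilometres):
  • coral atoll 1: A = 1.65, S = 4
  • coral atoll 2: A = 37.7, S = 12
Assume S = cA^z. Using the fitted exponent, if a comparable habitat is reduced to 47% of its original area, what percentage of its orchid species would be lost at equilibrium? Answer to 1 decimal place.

z = ln(12/4) / ln(37.7/1.65) = 1.0986 / 3.1289 = 0.3511
S_new/S_old = (A_new/A_old)^z = 0.47^0.3511 = exp(0.3511 × -0.7550) = 0.7671
Fraction lost = 1 − 0.7671 = 0.2329

23.3%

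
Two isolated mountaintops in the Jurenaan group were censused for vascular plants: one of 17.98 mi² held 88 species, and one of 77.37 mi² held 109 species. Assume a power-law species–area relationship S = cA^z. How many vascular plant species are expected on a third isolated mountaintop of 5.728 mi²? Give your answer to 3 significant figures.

74.4

z = ln(109/88) / ln(77.37/17.98) = 0.2140 / 1.4593 = 0.1466
c = 88 / 17.98^0.1466 = 88 / 1.528 = 57.61
S₃ = 57.61 × 5.728^0.1466 = 57.61 × 1.292 ≈ 74.41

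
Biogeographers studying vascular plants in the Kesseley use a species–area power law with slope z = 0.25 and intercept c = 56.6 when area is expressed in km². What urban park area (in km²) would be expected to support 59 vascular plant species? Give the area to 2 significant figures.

59 = 56.6 × A^0.25  ⇒  A^0.25 = 59/56.6 = 1.042
ln A = ln(1.042) / 0.25 = 0.0415 / 0.25 = 0.1661
A = e^0.1661 ≈ 1.181 km²

1.2 km²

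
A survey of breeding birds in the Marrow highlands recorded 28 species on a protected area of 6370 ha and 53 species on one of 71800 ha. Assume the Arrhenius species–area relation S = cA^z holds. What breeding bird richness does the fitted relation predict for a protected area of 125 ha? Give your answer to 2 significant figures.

9.9

z = ln(53/28) / ln(71800/6370) = 0.6381 / 2.4223 = 0.2634
c = 28 / 6370^0.2634 = 28 / 10.05 = 2.786
S₃ = 2.786 × 125^0.2634 = 2.786 × 3.568 ≈ 9.941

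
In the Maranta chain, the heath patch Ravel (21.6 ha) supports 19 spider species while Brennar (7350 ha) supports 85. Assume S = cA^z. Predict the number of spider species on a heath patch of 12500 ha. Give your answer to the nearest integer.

97

z = ln(85/19) / ln(7350/21.6) = 1.4982 / 5.8298 = 0.2570
c = 19 / 21.6^0.2570 = 19 / 2.203 = 8.626
S₃ = 8.626 × 12500^0.2570 = 8.626 × 11.29 ≈ 97.43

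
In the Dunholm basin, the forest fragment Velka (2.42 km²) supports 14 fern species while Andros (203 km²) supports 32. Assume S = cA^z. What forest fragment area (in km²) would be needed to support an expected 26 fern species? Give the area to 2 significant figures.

67 km²

z = ln(32/14) / ln(203/2.42) = 0.8267 / 4.4294 = 0.1866
c = 14 / 2.42^0.1866 = 14 / 1.179 = 11.87
A = (26/11.87)^(1/0.1866) ⇒ ln A = ln(2.19)/0.1866 = 4.2007
A = e^4.2007 ≈ 66.73 km²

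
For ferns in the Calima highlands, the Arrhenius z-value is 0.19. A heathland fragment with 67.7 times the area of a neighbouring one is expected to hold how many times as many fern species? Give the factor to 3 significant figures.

S₂/S₁ = (A₂/A₁)^z = 67.7^0.19
ln(S₂/S₁) = 0.19 × ln 67.7 = 0.19 × 4.2151 = 0.8009
S₂/S₁ = e^0.8009 ≈ 2.227

2.23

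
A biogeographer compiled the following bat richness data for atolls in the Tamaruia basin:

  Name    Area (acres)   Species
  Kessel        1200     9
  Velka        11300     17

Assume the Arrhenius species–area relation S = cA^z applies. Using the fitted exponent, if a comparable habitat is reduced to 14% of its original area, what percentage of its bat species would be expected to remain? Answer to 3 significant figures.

57.3%

z = ln(17/9) / ln(11300/1200) = 0.6360 / 2.2425 = 0.2836
S_new/S_old = (A_new/A_old)^z = 0.14^0.2836 = exp(0.2836 × -1.9661) = 0.5726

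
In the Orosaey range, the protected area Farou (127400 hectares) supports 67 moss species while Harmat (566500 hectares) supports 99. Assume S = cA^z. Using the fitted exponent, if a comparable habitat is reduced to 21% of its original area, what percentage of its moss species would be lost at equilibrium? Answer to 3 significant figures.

z = ln(99/67) / ln(566500/127400) = 0.3904 / 1.4921 = 0.2617
S_new/S_old = (A_new/A_old)^z = 0.21^0.2617 = exp(0.2617 × -1.5606) = 0.6647
Fraction lost = 1 − 0.6647 = 0.3353

33.5%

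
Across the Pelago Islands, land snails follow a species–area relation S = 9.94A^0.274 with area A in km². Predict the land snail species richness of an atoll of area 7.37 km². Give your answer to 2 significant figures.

17

S = 9.94 × 7.37^0.274 = 9.94 × 1.729 ≈ 17.18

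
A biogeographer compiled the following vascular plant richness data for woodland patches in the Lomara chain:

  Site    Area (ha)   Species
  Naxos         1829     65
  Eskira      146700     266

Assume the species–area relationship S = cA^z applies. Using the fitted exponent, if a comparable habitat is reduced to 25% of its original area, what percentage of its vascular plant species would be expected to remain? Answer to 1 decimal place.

z = ln(266/65) / ln(146700/1829) = 1.4091 / 4.3846 = 0.3214
S_new/S_old = (A_new/A_old)^z = 0.25^0.3214 = exp(0.3214 × -1.3863) = 0.6405

64.0%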